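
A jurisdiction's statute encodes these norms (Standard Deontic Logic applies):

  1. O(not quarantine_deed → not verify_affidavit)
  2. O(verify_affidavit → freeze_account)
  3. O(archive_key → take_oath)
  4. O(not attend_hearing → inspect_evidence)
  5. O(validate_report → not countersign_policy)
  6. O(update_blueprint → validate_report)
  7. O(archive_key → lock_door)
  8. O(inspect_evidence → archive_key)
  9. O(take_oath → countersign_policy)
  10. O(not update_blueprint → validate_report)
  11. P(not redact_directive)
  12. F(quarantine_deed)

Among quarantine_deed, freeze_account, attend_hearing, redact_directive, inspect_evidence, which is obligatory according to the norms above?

Premises 10 and 6 are O(not update_blueprint → validate_report) and O(update_blueprint → validate_report); every ideal world satisfies not update_blueprint or update_blueprint, so in either case validate_report holds — hence O(validate_report).
Applying K to premise 5 (O(validate_report → not countersign_policy)) and O(validate_report) yields O(not countersign_policy).
Premise 9, O(take_oath → countersign_policy), contraposes to O(not countersign_policy → not take_oath); with O(not countersign_policy) we get O(not take_oath).
Premise 3, O(archive_key → take_oath), contraposes to O(not take_oath → not archive_key); with O(not take_oath) we get O(not archive_key).
Premise 8 is O(inspect_evidence → archive_key); contrapositively O(not archive_key → not inspect_evidence). Since O(not archive_key) holds, K gives O(not inspect_evidence).
The contrapositive of premise 4 (O(not attend_hearing → inspect_evidence)) is O(not inspect_evidence → attend_hearing), and O(not inspect_evidence) is already established, so O(attend_hearing).
So O(attend_hearing) holds — attend_hearing is obligatory. None of the other listed options is made obligatory by any chain of premises.

attend_hearing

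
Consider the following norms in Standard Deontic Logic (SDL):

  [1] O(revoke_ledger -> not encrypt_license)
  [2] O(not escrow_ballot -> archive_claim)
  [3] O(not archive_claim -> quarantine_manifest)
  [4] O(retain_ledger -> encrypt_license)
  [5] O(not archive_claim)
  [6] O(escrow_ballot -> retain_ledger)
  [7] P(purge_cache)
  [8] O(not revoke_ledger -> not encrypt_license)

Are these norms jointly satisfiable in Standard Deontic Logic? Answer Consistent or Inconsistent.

Inconsistent

Premises 1 and 8 cover both cases: O(revoke_ledger -> not encrypt_license) and O(not revoke_ledger -> not encrypt_license). Since revoke_ledger ∨ not revoke_ledger is a tautology, O(not encrypt_license) follows.
Premise 4, O(retain_ledger -> encrypt_license), contraposes to O(not encrypt_license -> not retain_ledger); with O(not encrypt_license) we get O(not retain_ledger).
Premise 6 is O(escrow_ballot -> retain_ledger); contrapositively O(not retain_ledger -> not escrow_ballot). Since O(not retain_ledger) holds, K gives O(not escrow_ballot).
With premise 2, O(not escrow_ballot -> archive_claim), the K-axiom yields O(archive_claim).
Yet premise 5 states O(not archive_claim).
We now have both O(archive_claim) and O(not archive_claim) — archive_claim is simultaneously obligatory and forbidden, violating the D-axiom.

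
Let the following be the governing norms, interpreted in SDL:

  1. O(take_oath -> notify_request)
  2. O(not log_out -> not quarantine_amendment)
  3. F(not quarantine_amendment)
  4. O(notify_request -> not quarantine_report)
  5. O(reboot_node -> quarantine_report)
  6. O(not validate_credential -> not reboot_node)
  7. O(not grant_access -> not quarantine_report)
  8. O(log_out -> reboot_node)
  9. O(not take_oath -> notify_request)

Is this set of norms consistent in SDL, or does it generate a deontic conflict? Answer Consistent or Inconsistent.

By case analysis on not take_oath: premise 9 gives O(not take_oath -> notify_request) and premise 1 gives O(take_oath -> notify_request), so O(notify_request) either way.
Premise 4 is O(notify_request -> not quarantine_report); since O(notify_request), deontic closure gives O(not quarantine_report).
The contrapositive of premise 5 (O(reboot_node -> quarantine_report)) is O(not quarantine_report -> not reboot_node), and O(not quarantine_report) is already established, so O(not reboot_node).
The contrapositive of premise 8 (O(log_out -> reboot_node)) is O(not reboot_node -> not log_out), and O(not reboot_node) is already established, so O(not log_out).
Applying K to premise 2 (O(not log_out -> not quarantine_amendment)) and O(not log_out) yields O(not quarantine_amendment).
However, F(not quarantine_amendment) at premise 3 amounts to O(quarantine_amendment).
We now have both O(not quarantine_amendment) and O(quarantine_amendment) — quarantine_amendment is simultaneously obligatory and forbidden, violating the D-axiom.

Inconsistent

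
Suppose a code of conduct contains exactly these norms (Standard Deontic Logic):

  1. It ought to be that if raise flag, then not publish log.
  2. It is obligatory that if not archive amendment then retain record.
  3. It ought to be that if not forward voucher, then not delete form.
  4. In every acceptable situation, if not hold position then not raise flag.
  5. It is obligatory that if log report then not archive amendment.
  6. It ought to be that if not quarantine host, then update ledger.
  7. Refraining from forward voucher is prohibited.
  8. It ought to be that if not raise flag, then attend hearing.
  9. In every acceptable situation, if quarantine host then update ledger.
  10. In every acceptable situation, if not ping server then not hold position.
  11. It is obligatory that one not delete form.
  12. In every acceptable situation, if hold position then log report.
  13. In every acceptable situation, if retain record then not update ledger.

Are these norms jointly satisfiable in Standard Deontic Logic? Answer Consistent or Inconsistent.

Premise 3 is O(¬forward_voucher → ¬delete_form); even if O(¬delete_form) held, inferring O(¬forward_voucher) would be affirming the consequent — invalid.
So O(¬forward_voucher) is not derivable, and the apparent clash with O(forward_voucher) does not arise.
A world satisfying every obligation exists (e.g. archive_amendment=true, attend_hearing=true, delete_form=false, forward_voucher=true, hold_position=false, log_report=false, ping_server=false, publish_log=false, quarantine_host=false, raise_flag=false, retain_record=false, update_ledger=true); no atom is both obligatory and forbidden, so the set is consistent.

Consistent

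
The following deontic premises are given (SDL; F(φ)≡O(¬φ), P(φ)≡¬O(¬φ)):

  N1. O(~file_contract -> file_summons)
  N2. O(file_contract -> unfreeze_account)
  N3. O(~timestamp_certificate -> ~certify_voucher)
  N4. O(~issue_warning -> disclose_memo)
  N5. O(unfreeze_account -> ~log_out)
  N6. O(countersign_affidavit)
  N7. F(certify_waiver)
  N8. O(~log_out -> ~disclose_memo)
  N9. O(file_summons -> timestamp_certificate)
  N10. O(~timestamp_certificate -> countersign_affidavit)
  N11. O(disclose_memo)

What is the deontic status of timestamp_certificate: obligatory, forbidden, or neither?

Premise 11 gives O(disclose_memo).
Premise 8 is O(~log_out -> ~disclose_memo); contrapositively O(disclose_memo -> log_out). Since O(disclose_memo) holds, K gives O(log_out).
Premise 5 is O(unfreeze_account -> ~log_out); contrapositively O(log_out -> ~unfreeze_account). Since O(log_out) holds, K gives O(~unfreeze_account).
The contrapositive of premise 2 (O(file_contract -> unfreeze_account)) is O(~unfreeze_account -> ~file_contract), and O(~unfreeze_account) is already established, so O(~file_contract).
Applying K to premise 1 (O(~file_contract -> file_summons)) and O(~file_contract) yields O(file_summons).
Premise 9 is O(file_summons -> timestamp_certificate); since O(file_summons), deontic closure gives O(timestamp_certificate).
Premises 3, 4, 6, 7, 10 do not contribute to this derivation.
Hence timestamp_certificate is obligatory.

Obligatory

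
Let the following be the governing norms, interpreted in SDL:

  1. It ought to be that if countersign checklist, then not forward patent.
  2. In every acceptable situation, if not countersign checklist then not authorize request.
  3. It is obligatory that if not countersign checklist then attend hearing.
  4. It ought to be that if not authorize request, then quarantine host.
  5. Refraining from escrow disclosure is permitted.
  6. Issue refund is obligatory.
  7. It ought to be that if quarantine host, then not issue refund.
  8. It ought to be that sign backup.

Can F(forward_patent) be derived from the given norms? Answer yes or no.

Yes

Premise 6 states O(issue_refund) outright.
The contrapositive of premise 7 (O(quarantine_host → ¬issue_refund)) is O(issue_refund → ¬quarantine_host), and O(issue_refund) is already established, so O(¬quarantine_host).
Premise 4, O(¬authorize_request → quarantine_host), contraposes to O(¬quarantine_host → authorize_request); with O(¬quarantine_host) we get O(authorize_request).
Premise 2 is O(¬countersign_checklist → ¬authorize_request); contrapositively O(authorize_request → countersign_checklist). Since O(authorize_request) holds, K gives O(countersign_checklist).
Premise 1 is O(countersign_checklist → ¬forward_patent); since O(countersign_checklist), deontic closure gives O(¬forward_patent).
Premises 3, 5, 8 do not contribute to this derivation.
So O(¬forward_patent) holds, i.e. F(forward_patent). The claim follows.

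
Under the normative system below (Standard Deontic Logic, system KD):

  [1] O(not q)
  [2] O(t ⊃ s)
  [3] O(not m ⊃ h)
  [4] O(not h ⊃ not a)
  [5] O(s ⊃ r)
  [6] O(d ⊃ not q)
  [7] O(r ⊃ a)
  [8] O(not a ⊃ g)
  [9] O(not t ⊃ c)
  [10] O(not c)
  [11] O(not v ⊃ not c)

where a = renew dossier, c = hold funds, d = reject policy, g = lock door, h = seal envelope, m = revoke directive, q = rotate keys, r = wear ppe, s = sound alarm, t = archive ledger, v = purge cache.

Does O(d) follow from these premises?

Premise 6 is O(d ⊃ not q); even if O(not q) held, inferring O(d) would be affirming the consequent — invalid.
No other premise forces O(d). An ideal world satisfying every premise can still have d false, so O(d) is not derivable.

No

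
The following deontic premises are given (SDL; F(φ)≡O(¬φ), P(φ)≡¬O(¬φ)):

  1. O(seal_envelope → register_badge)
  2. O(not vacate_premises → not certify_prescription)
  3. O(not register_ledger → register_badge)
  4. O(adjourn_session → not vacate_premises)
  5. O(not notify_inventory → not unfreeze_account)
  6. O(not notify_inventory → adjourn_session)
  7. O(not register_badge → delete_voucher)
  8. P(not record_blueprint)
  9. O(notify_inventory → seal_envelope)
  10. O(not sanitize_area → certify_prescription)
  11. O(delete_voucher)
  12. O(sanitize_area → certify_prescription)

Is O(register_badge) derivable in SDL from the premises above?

Yes

By case analysis on not sanitize_area: premise 10 gives O(not sanitize_area → certify_prescription) and premise 12 gives O(sanitize_area → certify_prescription), so O(certify_prescription) either way.
Premise 2 is O(not vacate_premises → not certify_prescription); contrapositively O(certify_prescription → vacate_premises). Since O(certify_prescription) holds, K gives O(vacate_premises).
Premise 4 is O(adjourn_session → not vacate_premises); contrapositively O(vacate_premises → not adjourn_session). Since O(vacate_premises) holds, K gives O(not adjourn_session).
Premise 6 is O(not notify_inventory → adjourn_session); contrapositively O(not adjourn_session → notify_inventory). Since O(not adjourn_session) holds, K gives O(notify_inventory).
Premise 9 is O(notify_inventory → seal_envelope); since O(notify_inventory), deontic closure gives O(seal_envelope).
Applying K to premise 1 (O(seal_envelope → register_badge)) and O(seal_envelope) yields O(register_badge).
Premises 3, 5, 7, 8, 11 do not contribute to this derivation.
So O(register_badge) follows.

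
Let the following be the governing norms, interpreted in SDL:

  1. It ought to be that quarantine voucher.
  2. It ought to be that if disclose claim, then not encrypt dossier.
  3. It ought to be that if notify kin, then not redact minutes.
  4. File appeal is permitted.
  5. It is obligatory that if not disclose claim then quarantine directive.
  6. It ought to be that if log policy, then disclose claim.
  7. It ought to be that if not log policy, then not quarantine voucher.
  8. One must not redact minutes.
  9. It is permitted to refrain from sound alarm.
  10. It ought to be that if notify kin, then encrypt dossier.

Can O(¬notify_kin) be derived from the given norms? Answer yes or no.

From premise 1 we have O(quarantine_voucher).
Premise 7, O(¬log_policy → ¬quarantine_voucher), contraposes to O(quarantine_voucher → log_policy); with O(quarantine_voucher) we get O(log_policy).
From O(log_policy) and premise 6, O(log_policy → disclose_claim), we obtain O(disclose_claim).
From O(disclose_claim) and premise 2, O(disclose_claim → ¬encrypt_dossier), we obtain O(¬encrypt_dossier).
The contrapositive of premise 10 (O(notify_kin → encrypt_dossier)) is O(¬encrypt_dossier → ¬notify_kin), and O(¬encrypt_dossier) is already established, so O(¬notify_kin).
Premises 3, 4, 5, 8, 9 do not contribute to this derivation.
So O(¬notify_kin) follows.

Yes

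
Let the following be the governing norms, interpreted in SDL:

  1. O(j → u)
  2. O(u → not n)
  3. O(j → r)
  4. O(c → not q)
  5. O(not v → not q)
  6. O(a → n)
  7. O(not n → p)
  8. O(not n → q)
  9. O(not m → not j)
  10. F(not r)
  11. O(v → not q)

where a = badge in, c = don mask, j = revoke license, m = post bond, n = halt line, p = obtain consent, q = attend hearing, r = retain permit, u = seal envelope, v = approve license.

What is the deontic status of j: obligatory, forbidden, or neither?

By case analysis on not v: premise 5 gives O(not v → not q) and premise 11 gives O(v → not q), so O(not q) either way.
Premise 8, O(not n → q), contraposes to O(not q → n); with O(not q) we get O(n).
The contrapositive of premise 2 (O(u → not n)) is O(n → not u), and O(n) is already established, so O(not u).
Premise 1, O(j → u), contraposes to O(not u → not j); with O(not u) we get O(not j).
Premises 3, 4, 6, 7, 9, 10 do not contribute to this derivation.
Thus O(not j), which is F(j): j is forbidden.

Forbidden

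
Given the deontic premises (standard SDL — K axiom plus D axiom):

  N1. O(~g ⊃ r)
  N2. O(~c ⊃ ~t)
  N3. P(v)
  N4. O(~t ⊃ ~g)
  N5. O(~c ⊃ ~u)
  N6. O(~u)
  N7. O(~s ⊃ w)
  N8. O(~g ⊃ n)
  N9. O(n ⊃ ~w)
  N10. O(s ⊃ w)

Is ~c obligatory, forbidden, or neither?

Forbidden

Premises 10 and 7 are O(s ⊃ w) and O(~s ⊃ w); every ideal world satisfies s or ~s, so in either case w holds — hence O(w).
Premise 9 is O(n ⊃ ~w); contrapositively O(w ⊃ ~n). Since O(w) holds, K gives O(~n).
The contrapositive of premise 8 (O(~g ⊃ n)) is O(~n ⊃ g), and O(~n) is already established, so O(g).
Premise 4 is O(~t ⊃ ~g); contrapositively O(g ⊃ t). Since O(g) holds, K gives O(t).
Premise 2 is O(~c ⊃ ~t); contrapositively O(t ⊃ c). Since O(t) holds, K gives O(c).
Premises 1, 3, 5, 6 do not contribute to this derivation.
Thus O(c), which is F(~c): ~c is forbidden.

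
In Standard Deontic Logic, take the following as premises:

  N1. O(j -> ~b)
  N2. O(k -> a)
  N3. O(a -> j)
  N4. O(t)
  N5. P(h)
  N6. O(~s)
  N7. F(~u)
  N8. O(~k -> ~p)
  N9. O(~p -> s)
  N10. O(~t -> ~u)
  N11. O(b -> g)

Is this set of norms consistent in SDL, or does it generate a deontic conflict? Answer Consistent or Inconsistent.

Consistent

Premise 10 is O(~t -> ~u), but O(~t) is not derivable from the premises, so it does not yield O(~u).
So O(~u) is not derivable, and the apparent clash with O(u) does not arise.
A world satisfying every obligation exists (e.g. a=true, b=false, g=false, h=false, j=true, k=true, p=true, s=false, t=true, u=true); no atom is both obligatory and forbidden, so the set is consistent.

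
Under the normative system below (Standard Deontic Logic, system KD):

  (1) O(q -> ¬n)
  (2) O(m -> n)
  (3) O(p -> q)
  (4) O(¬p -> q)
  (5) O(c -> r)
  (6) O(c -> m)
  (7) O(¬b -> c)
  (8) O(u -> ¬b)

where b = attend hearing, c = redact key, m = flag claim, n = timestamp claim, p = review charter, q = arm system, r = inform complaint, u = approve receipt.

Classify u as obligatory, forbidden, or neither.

Forbidden

By case analysis on p: premise 3 gives O(p -> q) and premise 4 gives O(¬p -> q), so O(q) either way.
With premise 1, O(q -> ¬n), the K-axiom yields O(¬n).
The contrapositive of premise 2 (O(m -> n)) is O(¬n -> ¬m), and O(¬n) is already established, so O(¬m).
Premise 6 is O(c -> m); contrapositively O(¬m -> ¬c). Since O(¬m) holds, K gives O(¬c).
The contrapositive of premise 7 (O(¬b -> c)) is O(¬c -> b), and O(¬c) is already established, so O(b).
The contrapositive of premise 8 (O(u -> ¬b)) is O(b -> ¬u), and O(b) is already established, so O(¬u).
Premise 5 does not contribute to this derivation.
Thus O(¬u), which is F(u): u is forbidden.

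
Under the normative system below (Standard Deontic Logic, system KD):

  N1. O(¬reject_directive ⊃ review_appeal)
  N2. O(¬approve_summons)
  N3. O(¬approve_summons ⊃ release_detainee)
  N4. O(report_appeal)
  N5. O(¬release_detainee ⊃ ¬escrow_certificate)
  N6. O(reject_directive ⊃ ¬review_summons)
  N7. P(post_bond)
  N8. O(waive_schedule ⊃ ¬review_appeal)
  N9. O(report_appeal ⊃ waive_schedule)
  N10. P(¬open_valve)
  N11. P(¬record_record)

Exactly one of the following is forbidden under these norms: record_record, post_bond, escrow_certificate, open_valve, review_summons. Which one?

Premise 4 gives O(report_appeal).
Premise 9 is O(report_appeal ⊃ waive_schedule); since O(report_appeal), deontic closure gives O(waive_schedule).
From O(waive_schedule) and premise 8, O(waive_schedule ⊃ ¬review_appeal), we obtain O(¬review_appeal).
Premise 1, O(¬reject_directive ⊃ review_appeal), contraposes to O(¬review_appeal ⊃ reject_directive); with O(¬review_appeal) we get O(reject_directive).
From O(reject_directive) and premise 6, O(reject_directive ⊃ ¬review_summons), we obtain O(¬review_summons).
So O(¬review_summons) holds, i.e. review_summons is forbidden. None of the other listed options is forbidden under the premises.

review_summons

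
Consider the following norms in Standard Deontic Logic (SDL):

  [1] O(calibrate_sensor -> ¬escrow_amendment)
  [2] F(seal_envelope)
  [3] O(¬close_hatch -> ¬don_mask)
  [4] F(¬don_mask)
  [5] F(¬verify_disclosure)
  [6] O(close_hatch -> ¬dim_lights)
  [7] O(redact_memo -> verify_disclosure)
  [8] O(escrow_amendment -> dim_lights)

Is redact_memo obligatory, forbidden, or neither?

Premise 7 is O(redact_memo -> verify_disclosure); even if O(verify_disclosure) held, inferring O(redact_memo) would be affirming the consequent — invalid.
No premise or chain of K-axiom applications forces O(redact_memo), and none forces O(¬redact_memo). So redact_memo is neither obligatory nor forbidden under these norms.

Neither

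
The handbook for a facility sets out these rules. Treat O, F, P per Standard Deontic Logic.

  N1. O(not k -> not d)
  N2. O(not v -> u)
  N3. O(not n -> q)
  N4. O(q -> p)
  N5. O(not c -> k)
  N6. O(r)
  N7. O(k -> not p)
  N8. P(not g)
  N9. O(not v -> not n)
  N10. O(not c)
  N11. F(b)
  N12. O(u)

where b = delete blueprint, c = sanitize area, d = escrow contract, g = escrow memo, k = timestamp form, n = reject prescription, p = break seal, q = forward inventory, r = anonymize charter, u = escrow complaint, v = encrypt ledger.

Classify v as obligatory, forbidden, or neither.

Premise 10 gives O(not c).
With premise 5, O(not c -> k), the K-axiom yields O(k).
With premise 7, O(k -> not p), the K-axiom yields O(not p).
Premise 4 is O(q -> p); contrapositively O(not p -> not q). Since O(not p) holds, K gives O(not q).
Premise 3, O(not n -> q), contraposes to O(not q -> n); with O(not q) we get O(n).
Premise 9 is O(not v -> not n); contrapositively O(n -> v). Since O(n) holds, K gives O(v).
Premises 1, 2, 6, 8, 11, 12 do not contribute to this derivation.
Hence v is obligatory.

Obligatory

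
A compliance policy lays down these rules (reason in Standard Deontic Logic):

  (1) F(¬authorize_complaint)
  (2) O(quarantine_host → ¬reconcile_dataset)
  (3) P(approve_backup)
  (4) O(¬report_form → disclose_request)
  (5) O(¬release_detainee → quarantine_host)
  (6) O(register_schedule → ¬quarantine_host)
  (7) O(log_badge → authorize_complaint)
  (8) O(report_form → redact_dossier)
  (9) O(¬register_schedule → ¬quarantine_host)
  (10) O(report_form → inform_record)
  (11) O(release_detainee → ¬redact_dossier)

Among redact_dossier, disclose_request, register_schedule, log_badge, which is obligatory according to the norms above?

Premises 6 and 9 cover both cases: O(register_schedule → ¬quarantine_host) and O(¬register_schedule → ¬quarantine_host). Since register_schedule ∨ ¬register_schedule is a tautology, O(¬quarantine_host) follows.
Premise 5, O(¬release_detainee → quarantine_host), contraposes to O(¬quarantine_host → release_detainee); with O(¬quarantine_host) we get O(release_detainee).
From O(release_detainee) and premise 11, O(release_detainee → ¬redact_dossier), we obtain O(¬redact_dossier).
The contrapositive of premise 8 (O(report_form → redact_dossier)) is O(¬redact_dossier → ¬report_form), and O(¬redact_dossier) is already established, so O(¬report_form).
With premise 4, O(¬report_form → disclose_request), the K-axiom yields O(disclose_request).
So O(disclose_request) holds — disclose_request is obligatory. None of the other listed options is made obligatory by any chain of premises.

disclose_request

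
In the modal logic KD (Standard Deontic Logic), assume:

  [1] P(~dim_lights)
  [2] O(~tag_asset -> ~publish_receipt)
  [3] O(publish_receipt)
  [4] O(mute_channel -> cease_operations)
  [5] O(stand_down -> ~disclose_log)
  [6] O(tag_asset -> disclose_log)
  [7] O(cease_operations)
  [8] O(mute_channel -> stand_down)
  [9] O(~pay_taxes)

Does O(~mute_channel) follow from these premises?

Premise 3 gives O(publish_receipt).
Premise 2, O(~tag_asset -> ~publish_receipt), contraposes to O(publish_receipt -> tag_asset); with O(publish_receipt) we get O(tag_asset).
With premise 6, O(tag_asset -> disclose_log), the K-axiom yields O(disclose_log).
Premise 5 is O(stand_down -> ~disclose_log); contrapositively O(disclose_log -> ~stand_down). Since O(disclose_log) holds, K gives O(~stand_down).
The contrapositive of premise 8 (O(mute_channel -> stand_down)) is O(~stand_down -> ~mute_channel), and O(~stand_down) is already established, so O(~mute_channel).
Premises 1, 4, 7, 9 do not contribute to this derivation.
So O(~mute_channel) follows.

Yes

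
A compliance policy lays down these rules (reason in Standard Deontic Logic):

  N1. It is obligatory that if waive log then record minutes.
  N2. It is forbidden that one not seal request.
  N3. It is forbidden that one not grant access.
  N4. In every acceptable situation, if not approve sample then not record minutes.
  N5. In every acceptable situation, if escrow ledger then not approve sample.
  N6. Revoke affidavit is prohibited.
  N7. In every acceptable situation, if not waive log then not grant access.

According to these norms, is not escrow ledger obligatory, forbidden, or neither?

Premise 3, F(¬grant_access), is equivalent to O(grant_access).
Premise 7 is O(¬waive_log → ¬grant_access); contrapositively O(grant_access → waive_log). Since O(grant_access) holds, K gives O(waive_log).
With premise 1, O(waive_log → record_minutes), the K-axiom yields O(record_minutes).
Premise 4, O(¬approve_sample → ¬record_minutes), contraposes to O(record_minutes → approve_sample); with O(record_minutes) we get O(approve_sample).
The contrapositive of premise 5 (O(escrow_ledger → ¬approve_sample)) is O(approve_sample → ¬escrow_ledger), and O(approve_sample) is already established, so O(¬escrow_ledger).
Premises 2, 6 do not contribute to this derivation.
Hence ¬escrow_ledger is obligatory.

Obligatory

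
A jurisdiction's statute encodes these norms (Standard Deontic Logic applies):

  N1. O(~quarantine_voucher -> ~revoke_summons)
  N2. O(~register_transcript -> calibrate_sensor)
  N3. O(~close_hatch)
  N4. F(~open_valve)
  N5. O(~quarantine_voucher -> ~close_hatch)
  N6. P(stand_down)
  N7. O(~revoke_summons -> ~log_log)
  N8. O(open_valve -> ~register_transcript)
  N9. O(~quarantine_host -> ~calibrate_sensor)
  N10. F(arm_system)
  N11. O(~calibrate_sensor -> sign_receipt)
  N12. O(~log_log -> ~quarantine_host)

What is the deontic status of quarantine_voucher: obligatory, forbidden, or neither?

Obligatory

F(~open_valve) at premise 4 means O(open_valve).
Premise 8 is O(open_valve -> ~register_transcript); since O(open_valve), deontic closure gives O(~register_transcript).
Premise 2 is O(~register_transcript -> calibrate_sensor); since O(~register_transcript), deontic closure gives O(calibrate_sensor).
Premise 9 is O(~quarantine_host -> ~calibrate_sensor); contrapositively O(calibrate_sensor -> quarantine_host). Since O(calibrate_sensor) holds, K gives O(quarantine_host).
Premise 12 is O(~log_log -> ~quarantine_host); contrapositively O(quarantine_host -> log_log). Since O(quarantine_host) holds, K gives O(log_log).
Premise 7, O(~revoke_summons -> ~log_log), contraposes to O(log_log -> revoke_summons); with O(log_log) we get O(revoke_summons).
Premise 1 is O(~quarantine_voucher -> ~revoke_summons); contrapositively O(revoke_summons -> quarantine_voucher). Since O(revoke_summons) holds, K gives O(quarantine_voucher).
Premises 3, 5, 6, 10, 11 do not contribute to this derivation.
Hence quarantine_voucher is obligatory.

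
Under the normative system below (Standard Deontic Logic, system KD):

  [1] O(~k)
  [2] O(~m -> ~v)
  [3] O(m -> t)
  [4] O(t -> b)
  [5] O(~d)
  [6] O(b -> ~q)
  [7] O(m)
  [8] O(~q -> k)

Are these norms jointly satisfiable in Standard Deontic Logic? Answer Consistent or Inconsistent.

Premise 7 states O(m) outright.
Premise 3 is O(m -> t); since O(m), deontic closure gives O(t).
From O(t) and premise 4, O(t -> b), we obtain O(b).
Applying K to premise 6 (O(b -> ~q)) and O(b) yields O(~q).
With premise 8, O(~q -> k), the K-axiom yields O(k).
However, premise 1 gives O(~k).
We now have both O(k) and O(~k) — k is simultaneously obligatory and forbidden, violating the D-axiom.

Inconsistent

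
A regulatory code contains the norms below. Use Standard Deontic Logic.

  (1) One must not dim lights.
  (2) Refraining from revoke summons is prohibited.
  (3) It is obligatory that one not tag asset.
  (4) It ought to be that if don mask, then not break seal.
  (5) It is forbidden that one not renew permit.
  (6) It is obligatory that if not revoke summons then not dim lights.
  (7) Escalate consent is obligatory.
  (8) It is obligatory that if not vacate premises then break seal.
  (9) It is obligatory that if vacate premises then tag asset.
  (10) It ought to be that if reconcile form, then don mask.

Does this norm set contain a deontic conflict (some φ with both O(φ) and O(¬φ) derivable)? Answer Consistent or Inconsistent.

Premise 6 is O(¬revoke_summons → ¬dim_lights); even if O(¬dim_lights) held, inferring O(¬revoke_summons) would be affirming the consequent — invalid.
So O(¬revoke_summons) is not derivable, and the apparent clash with O(revoke_summons) does not arise.
A world satisfying every obligation exists (e.g. break_seal=true, dim_lights=false, don_mask=false, escalate_consent=true, reconcile_form=false, renew_permit=true, revoke_summons=true, tag_asset=false, vacate_premises=false); no atom is both obligatory and forbidden, so the set is consistent.

Consistent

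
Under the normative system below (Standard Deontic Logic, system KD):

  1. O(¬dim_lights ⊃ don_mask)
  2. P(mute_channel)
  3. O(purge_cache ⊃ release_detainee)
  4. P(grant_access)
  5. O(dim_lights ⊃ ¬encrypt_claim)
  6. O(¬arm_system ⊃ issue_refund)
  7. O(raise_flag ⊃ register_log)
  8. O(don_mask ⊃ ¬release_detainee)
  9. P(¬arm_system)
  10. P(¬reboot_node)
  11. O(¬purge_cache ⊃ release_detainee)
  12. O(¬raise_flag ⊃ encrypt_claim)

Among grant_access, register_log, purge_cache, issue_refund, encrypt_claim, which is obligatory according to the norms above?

register_log

Premises 11 and 3 cover both cases: O(¬purge_cache ⊃ release_detainee) and O(purge_cache ⊃ release_detainee). Since ¬purge_cache ∨ purge_cache is a tautology, O(release_detainee) follows.
Premise 8 is O(don_mask ⊃ ¬release_detainee); contrapositively O(release_detainee ⊃ ¬don_mask). Since O(release_detainee) holds, K gives O(¬don_mask).
Premise 1, O(¬dim_lights ⊃ don_mask), contraposes to O(¬don_mask ⊃ dim_lights); with O(¬don_mask) we get O(dim_lights).
With premise 5, O(dim_lights ⊃ ¬encrypt_claim), the K-axiom yields O(¬encrypt_claim).
Premise 12, O(¬raise_flag ⊃ encrypt_claim), contraposes to O(¬encrypt_claim ⊃ raise_flag); with O(¬encrypt_claim) we get O(raise_flag).
Applying K to premise 7 (O(raise_flag ⊃ register_log)) and O(raise_flag) yields O(register_log).
So O(register_log) holds — register_log is obligatory. None of the other listed options is made obligatory by any chain of premises.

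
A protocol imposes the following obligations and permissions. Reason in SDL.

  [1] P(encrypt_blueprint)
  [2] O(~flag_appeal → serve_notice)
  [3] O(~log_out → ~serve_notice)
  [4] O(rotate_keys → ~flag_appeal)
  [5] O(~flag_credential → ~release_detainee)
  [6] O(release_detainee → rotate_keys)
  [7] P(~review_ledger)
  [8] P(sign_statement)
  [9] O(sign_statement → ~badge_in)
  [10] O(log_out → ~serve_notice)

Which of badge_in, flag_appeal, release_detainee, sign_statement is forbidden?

release_detainee

By case analysis on ~log_out: premise 3 gives O(~log_out → ~serve_notice) and premise 10 gives O(log_out → ~serve_notice), so O(~serve_notice) either way.
The contrapositive of premise 2 (O(~flag_appeal → serve_notice)) is O(~serve_notice → flag_appeal), and O(~serve_notice) is already established, so O(flag_appeal).
Premise 4, O(rotate_keys → ~flag_appeal), contraposes to O(flag_appeal → ~rotate_keys); with O(flag_appeal) we get O(~rotate_keys).
The contrapositive of premise 6 (O(release_detainee → rotate_keys)) is O(~rotate_keys → ~release_detainee), and O(~rotate_keys) is already established, so O(~release_detainee).
So O(~release_detainee) holds, i.e. release_detainee is forbidden. None of the other listed options is forbidden under the premises.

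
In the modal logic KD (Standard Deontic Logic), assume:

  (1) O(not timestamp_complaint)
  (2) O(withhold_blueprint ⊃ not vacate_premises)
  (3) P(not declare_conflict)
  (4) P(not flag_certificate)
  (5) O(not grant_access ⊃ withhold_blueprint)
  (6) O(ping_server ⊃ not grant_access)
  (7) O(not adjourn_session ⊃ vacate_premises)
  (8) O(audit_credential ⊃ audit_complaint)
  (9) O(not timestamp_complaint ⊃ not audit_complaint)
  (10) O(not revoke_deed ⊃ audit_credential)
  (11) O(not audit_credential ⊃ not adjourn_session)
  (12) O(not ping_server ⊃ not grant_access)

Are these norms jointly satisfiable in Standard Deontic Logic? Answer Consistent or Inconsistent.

Inconsistent

Premises 12 and 6 cover both cases: O(not ping_server ⊃ not grant_access) and O(ping_server ⊃ not grant_access). Since not ping_server ∨ ping_server is a tautology, O(not grant_access) follows.
Premise 5 is O(not grant_access ⊃ withhold_blueprint); since O(not grant_access), deontic closure gives O(withhold_blueprint).
With premise 2, O(withhold_blueprint ⊃ not vacate_premises), the K-axiom yields O(not vacate_premises).
Premise 7 is O(not adjourn_session ⊃ vacate_premises); contrapositively O(not vacate_premises ⊃ adjourn_session). Since O(not vacate_premises) holds, K gives O(adjourn_session).
Premise 11 is O(not audit_credential ⊃ not adjourn_session); contrapositively O(adjourn_session ⊃ audit_credential). Since O(adjourn_session) holds, K gives O(audit_credential).
Premise 8 is O(audit_credential ⊃ audit_complaint); since O(audit_credential), deontic closure gives O(audit_complaint).
Premise 9, O(not timestamp_complaint ⊃ not audit_complaint), contraposes to O(audit_complaint ⊃ timestamp_complaint); with O(audit_complaint) we get O(timestamp_complaint).
However, premise 1 gives O(not timestamp_complaint).
We now have both O(timestamp_complaint) and O(not timestamp_complaint) — timestamp_complaint is simultaneously obligatory and forbidden, violating the D-axiom.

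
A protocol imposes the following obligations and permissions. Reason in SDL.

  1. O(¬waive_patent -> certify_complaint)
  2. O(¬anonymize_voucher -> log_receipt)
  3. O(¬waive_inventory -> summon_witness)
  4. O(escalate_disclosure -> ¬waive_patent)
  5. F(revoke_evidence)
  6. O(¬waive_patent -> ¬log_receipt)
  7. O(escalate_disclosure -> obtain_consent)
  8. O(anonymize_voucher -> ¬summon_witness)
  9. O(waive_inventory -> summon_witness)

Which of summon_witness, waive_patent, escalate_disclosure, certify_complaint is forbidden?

escalate_disclosure

Premises 3 and 9 cover both cases: O(¬waive_inventory -> summon_witness) and O(waive_inventory -> summon_witness). Since ¬waive_inventory ∨ waive_inventory is a tautology, O(summon_witness) follows.
Premise 8 is O(anonymize_voucher -> ¬summon_witness); contrapositively O(summon_witness -> ¬anonymize_voucher). Since O(summon_witness) holds, K gives O(¬anonymize_voucher).
Premise 2 is O(¬anonymize_voucher -> log_receipt); since O(¬anonymize_voucher), deontic closure gives O(log_receipt).
The contrapositive of premise 6 (O(¬waive_patent -> ¬log_receipt)) is O(log_receipt -> waive_patent), and O(log_receipt) is already established, so O(waive_patent).
Premise 4, O(escalate_disclosure -> ¬waive_patent), contraposes to O(waive_patent -> ¬escalate_disclosure); with O(waive_patent) we get O(¬escalate_disclosure).
So O(¬escalate_disclosure) holds, i.e. escalate_disclosure is forbidden. None of the other listed options is forbidden under the premises.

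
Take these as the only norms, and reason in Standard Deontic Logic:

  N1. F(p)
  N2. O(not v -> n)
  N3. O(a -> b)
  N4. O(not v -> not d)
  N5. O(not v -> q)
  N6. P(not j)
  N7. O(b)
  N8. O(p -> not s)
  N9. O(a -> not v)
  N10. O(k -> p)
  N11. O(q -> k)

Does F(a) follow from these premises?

Yes

F(p) at premise 1 means O(not p).
The contrapositive of premise 10 (O(k -> p)) is O(not p -> not k), and O(not p) is already established, so O(not k).
Premise 11, O(q -> k), contraposes to O(not k -> not q); with O(not k) we get O(not q).
Premise 5, O(not v -> q), contraposes to O(not q -> v); with O(not q) we get O(v).
Premise 9, O(a -> not v), contraposes to O(v -> not a); with O(v) we get O(not a).
Premises 2, 3, 4, 6, 7, 8 do not contribute to this derivation.
So O(not a) holds, i.e. F(a). The claim follows.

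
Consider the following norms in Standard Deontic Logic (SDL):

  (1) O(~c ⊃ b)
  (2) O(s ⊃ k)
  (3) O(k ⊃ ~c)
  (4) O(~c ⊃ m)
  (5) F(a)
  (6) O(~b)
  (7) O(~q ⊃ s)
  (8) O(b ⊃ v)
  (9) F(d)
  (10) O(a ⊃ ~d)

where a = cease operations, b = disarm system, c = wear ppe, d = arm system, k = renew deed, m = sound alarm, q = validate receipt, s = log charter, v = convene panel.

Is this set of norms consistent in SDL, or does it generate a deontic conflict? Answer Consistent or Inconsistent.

Premise 10 is O(a ⊃ ~d); even if O(~d) held, inferring O(a) would be affirming the consequent — invalid.
So O(a) is not derivable, and the apparent clash with O(~a) does not arise.
A world satisfying every obligation exists (e.g. a=false, b=false, c=true, d=false, k=false, m=false, q=true, s=false, v=false); no atom is both obligatory and forbidden, so the set is consistent.

Consistent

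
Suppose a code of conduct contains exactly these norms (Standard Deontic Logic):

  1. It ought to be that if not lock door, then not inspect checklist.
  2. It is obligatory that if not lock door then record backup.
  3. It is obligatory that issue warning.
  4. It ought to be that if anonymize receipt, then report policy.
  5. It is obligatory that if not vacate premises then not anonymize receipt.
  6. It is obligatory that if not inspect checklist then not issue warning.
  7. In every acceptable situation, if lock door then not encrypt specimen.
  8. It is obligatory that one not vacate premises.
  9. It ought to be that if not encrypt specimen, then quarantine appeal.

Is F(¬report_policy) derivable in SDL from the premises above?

Premise 4 is O(anonymize_receipt → report_policy), but O(anonymize_receipt) is not derivable from the premises, so it does not yield O(report_policy).
No other premise forces O(report_policy). An ideal world satisfying every premise can still have ¬report_policy true, so F(¬report_policy) is not derivable.

No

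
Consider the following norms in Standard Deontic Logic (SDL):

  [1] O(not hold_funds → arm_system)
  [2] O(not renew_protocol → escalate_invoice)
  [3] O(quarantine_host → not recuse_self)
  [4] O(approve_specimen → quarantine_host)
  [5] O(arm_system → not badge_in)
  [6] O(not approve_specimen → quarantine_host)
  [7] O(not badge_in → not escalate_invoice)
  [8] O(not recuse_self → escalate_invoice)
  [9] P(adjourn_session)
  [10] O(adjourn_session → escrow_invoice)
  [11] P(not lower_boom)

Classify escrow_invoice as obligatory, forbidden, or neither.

Premise 10 is O(adjourn_session → escrow_invoice), but O(adjourn_session) is not derivable from the premises (the permission P(adjourn_session) asserts only not O(not adjourn_session), not O(adjourn_session)), so it does not yield O(escrow_invoice).
No premise or chain of K-axiom applications forces O(escrow_invoice), and none forces O(not escrow_invoice). So escrow_invoice is neither obligatory nor forbidden under these norms.

Neither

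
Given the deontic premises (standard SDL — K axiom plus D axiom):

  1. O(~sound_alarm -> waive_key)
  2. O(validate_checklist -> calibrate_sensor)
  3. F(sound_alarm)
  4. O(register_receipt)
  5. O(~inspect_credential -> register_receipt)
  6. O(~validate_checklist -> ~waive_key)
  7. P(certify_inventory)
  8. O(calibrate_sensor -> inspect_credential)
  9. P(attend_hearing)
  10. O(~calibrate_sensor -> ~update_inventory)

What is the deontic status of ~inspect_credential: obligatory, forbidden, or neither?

Forbidden

F(sound_alarm) at premise 3 means O(~sound_alarm).
Applying K to premise 1 (O(~sound_alarm -> waive_key)) and O(~sound_alarm) yields O(waive_key).
Premise 6 is O(~validate_checklist -> ~waive_key); contrapositively O(waive_key -> validate_checklist). Since O(waive_key) holds, K gives O(validate_checklist).
Premise 2 is O(validate_checklist -> calibrate_sensor); since O(validate_checklist), deontic closure gives O(calibrate_sensor).
Premise 8 is O(calibrate_sensor -> inspect_credential); since O(calibrate_sensor), deontic closure gives O(inspect_credential).
Premises 4, 5, 7, 9, 10 do not contribute to this derivation.
Thus O(inspect_credential), which is F(~inspect_credential): ~inspect_credential is forbidden.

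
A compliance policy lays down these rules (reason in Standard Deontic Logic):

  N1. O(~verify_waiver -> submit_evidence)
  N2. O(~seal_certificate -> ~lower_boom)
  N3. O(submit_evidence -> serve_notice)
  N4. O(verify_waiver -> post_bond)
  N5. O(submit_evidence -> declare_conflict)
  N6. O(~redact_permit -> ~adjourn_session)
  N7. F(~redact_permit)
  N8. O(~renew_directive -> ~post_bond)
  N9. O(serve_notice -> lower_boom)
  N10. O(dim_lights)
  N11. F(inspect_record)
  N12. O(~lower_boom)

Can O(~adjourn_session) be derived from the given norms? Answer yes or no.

Premise 6 is O(~redact_permit -> ~adjourn_session), but O(~redact_permit) is not derivable from the premises, so it does not yield O(~adjourn_session).
No other premise forces O(~adjourn_session). An ideal world satisfying every premise can still have ~adjourn_session false, so O(~adjourn_session) is not derivable.

No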